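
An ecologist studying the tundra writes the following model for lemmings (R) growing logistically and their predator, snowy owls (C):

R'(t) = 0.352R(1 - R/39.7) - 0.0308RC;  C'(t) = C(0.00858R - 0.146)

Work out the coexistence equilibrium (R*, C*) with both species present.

From dC/dt = 0 with C > 0: 0.00858R* = 0.146, so R* = 17.
Substitute into dR/dt = 0: 0.352(1 - 17/39.7) = 0.0308C*.
The bracket is 0.571, giving C* = 0.201/0.0308 = 6.53.

R* ≈ 17, C* ≈ 6.53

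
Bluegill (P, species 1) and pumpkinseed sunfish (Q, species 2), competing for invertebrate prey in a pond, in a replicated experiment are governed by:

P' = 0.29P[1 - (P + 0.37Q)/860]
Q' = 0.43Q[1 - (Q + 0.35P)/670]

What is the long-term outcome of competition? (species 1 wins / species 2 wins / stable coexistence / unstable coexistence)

Compare the nullcline intercepts: K1/α12 = 860/0.37 = 2320 > K2 = 670; K2/α21 = 670/0.35 = 1910 > K1 = 860.
Since both inequalities hold, each species can invade when rare, so the interior equilibrium is stable.

stable coexistence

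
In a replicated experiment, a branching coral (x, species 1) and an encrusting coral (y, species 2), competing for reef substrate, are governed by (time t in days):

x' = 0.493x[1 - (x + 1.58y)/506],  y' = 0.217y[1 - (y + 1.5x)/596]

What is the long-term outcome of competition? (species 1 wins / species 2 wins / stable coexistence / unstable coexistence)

unstable coexistence (outcome depends on initial conditions)

Compare the nullcline intercepts: K1/α12 = 506/1.58 = 320 < K2 = 596; K2/α21 = 596/1.5 = 397 < K1 = 506.
Since both are reversed, neither can invade when rare; the interior point is a saddle.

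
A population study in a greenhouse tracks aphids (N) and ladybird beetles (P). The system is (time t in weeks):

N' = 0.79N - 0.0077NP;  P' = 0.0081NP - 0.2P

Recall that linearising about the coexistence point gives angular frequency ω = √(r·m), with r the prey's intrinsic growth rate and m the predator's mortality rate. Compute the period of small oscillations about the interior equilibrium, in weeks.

Here r = 0.79 and m = 0.2, so r·m = 0.158.
ω = √0.158 = 0.397 per week, hence T = 2π/ω ≈ 15.8 weeks.

T ≈ 15.8 weeks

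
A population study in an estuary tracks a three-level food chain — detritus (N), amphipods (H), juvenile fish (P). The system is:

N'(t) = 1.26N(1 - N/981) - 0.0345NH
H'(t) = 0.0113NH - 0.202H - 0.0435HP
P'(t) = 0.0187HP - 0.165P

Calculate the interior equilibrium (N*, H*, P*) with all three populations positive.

From dP/dt = 0: 0.0187H* = 0.165, so H* = 8.82.
From dN/dt = 0: 1.26(1 - N*/981) = 0.0345·8.82, giving N* = 981·(1 - 0.242) = 744.
From dH/dt = 0: 0.0113·744 - 0.202 = 0.0435P*, so P* = 8.21/0.0435 = 189.

N* ≈ 744, H* ≈ 8.82, P* ≈ 189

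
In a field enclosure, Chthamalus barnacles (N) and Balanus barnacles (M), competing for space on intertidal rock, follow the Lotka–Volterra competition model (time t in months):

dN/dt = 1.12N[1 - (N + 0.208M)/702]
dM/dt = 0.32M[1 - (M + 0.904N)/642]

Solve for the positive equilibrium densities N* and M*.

N* ≈ 700, M* ≈ 9.1

Setting both brackets to zero gives the nullclines N + 0.208M = 702 and 0.904N + M = 642.
Substituting M = 642 - 0.904N into the first: N(1 - 0.208·0.904) = 702 - 0.208·642.
So N* = 568/0.812 = 700, and then M* = 642 - 0.904·700 = 9.1.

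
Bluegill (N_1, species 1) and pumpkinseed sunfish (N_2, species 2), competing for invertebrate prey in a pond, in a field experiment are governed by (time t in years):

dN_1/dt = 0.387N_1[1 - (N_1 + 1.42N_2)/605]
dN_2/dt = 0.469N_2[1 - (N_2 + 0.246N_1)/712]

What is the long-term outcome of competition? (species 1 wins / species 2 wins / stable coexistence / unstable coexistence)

Compare the nullcline intercepts: K1/α12 = 605/1.42 = 426 < K2 = 712; K2/α21 = 712/0.246 = 2890 > K1 = 605.
Since the inequalities point opposite ways, species 2 can invade but species 1 cannot.

species 2 excludes species 1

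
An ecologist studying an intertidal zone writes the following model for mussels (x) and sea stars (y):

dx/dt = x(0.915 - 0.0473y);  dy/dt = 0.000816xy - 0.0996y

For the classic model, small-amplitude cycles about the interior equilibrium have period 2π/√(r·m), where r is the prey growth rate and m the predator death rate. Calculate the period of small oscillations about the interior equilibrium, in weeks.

T ≈ 20.8 weeks

Here r = 0.915 and m = 0.0996, so r·m = 0.0911.
ω = √0.0911 = 0.302 per week, hence T = 2π/ω ≈ 20.8 weeks.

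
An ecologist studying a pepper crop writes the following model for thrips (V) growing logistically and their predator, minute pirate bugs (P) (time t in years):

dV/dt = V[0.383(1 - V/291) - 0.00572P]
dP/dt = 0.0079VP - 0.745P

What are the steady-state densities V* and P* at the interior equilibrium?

V* ≈ 94.3, P* ≈ 45.3

From dP/dt = 0 with P > 0: 0.0079V* = 0.745, so V* = 94.3.
Substitute into dV/dt = 0: 0.383(1 - 94.3/291) = 0.00572P*.
The bracket is 0.676, giving P* = 0.259/0.00572 = 45.3.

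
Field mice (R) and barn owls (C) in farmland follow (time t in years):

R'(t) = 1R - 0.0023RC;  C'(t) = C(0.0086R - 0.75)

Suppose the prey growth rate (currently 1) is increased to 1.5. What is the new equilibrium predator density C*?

At the interior fixed point, setting dR/dt = 0 with R > 0 fixes C* = (prey growth rate)/(RC coefficient) — independent of the other coefficients.
With the change, C* = 1.5/0.0023 = 652; it rises from 435.

C* ≈ 652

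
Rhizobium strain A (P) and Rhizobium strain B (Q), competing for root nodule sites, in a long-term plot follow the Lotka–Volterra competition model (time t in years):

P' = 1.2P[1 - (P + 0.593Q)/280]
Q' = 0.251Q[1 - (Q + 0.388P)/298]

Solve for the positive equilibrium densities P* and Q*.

P* ≈ 134, Q* ≈ 246

Setting both brackets to zero gives the nullclines P + 0.593Q = 280 and 0.388P + Q = 298.
Substituting Q = 298 - 0.388P into the first: P(1 - 0.593·0.388) = 280 - 0.593·298.
So P* = 103/0.77 = 134, and then Q* = 298 - 0.388·134 = 246.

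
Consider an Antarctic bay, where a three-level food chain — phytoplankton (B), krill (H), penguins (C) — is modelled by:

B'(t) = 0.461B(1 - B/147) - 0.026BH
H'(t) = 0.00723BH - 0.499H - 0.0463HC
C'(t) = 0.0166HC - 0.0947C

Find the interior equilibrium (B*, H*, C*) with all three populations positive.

From dC/dt = 0: 0.0166H* = 0.0947, so H* = 5.7.
From dB/dt = 0: 0.461(1 - B*/147) = 0.026·5.7, giving B* = 147·(1 - 0.322) = 99.7.
From dH/dt = 0: 0.00723·99.7 - 0.499 = 0.0463C*, so C* = 0.222/0.0463 = 4.79.

B* ≈ 99.7, H* ≈ 5.7, C* ≈ 4.79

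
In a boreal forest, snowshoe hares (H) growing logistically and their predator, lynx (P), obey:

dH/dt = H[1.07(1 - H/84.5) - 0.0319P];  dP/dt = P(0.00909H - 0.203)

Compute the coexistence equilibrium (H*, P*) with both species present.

H* ≈ 22.3, P* ≈ 24.7

From dP/dt = 0 with P > 0: 0.00909H* = 0.203, so H* = 22.3.
Substitute into dH/dt = 0: 1.07(1 - 22.3/84.5) = 0.0319P*.
The bracket is 0.736, giving P* = 0.787/0.0319 = 24.7.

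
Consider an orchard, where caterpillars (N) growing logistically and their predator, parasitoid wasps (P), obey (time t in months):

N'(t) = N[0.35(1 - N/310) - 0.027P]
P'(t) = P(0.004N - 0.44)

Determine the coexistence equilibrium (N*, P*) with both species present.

N* ≈ 110, P* ≈ 8.36

From dP/dt = 0 with P > 0: 0.004N* = 0.44, so N* = 110.
Substitute into dN/dt = 0: 0.35(1 - 110/310) = 0.027P*.
The bracket is 0.645, giving P* = 0.226/0.027 = 8.36.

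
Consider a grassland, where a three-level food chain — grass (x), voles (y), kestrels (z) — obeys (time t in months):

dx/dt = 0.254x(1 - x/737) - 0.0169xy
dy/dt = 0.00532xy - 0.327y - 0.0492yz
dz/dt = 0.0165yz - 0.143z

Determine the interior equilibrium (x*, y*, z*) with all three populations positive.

From dz/dt = 0: 0.0165y* = 0.143, so y* = 8.67.
From dx/dt = 0: 0.254(1 - x*/737) = 0.0169·8.67, giving x* = 737·(1 - 0.577) = 312.
From dy/dt = 0: 0.00532·312 - 0.327 = 0.0492z*, so z* = 1.33/0.0492 = 27.1.

x* ≈ 312, y* ≈ 8.67, z* ≈ 27.1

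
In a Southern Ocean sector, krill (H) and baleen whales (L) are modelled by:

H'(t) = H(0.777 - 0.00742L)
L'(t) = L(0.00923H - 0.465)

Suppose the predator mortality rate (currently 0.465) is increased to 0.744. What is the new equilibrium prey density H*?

H* ≈ 80.6

At the interior fixed point, setting dL/dt = 0 with L > 0 fixes H* = (predator death rate)/(HL coefficient) — independent of the other coefficients.
With the change, H* = 0.744/0.00923 = 80.6; it rises from 50.4.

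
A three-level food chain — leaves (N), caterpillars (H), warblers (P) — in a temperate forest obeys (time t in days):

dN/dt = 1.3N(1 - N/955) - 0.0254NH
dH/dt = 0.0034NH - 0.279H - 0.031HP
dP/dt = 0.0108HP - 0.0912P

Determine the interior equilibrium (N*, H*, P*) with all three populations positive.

N* ≈ 797, H* ≈ 8.44, P* ≈ 78.5

From dP/dt = 0: 0.0108H* = 0.0912, so H* = 8.44.
From dN/dt = 0: 1.3(1 - N*/955) = 0.0254·8.44, giving N* = 955·(1 - 0.165) = 797.
From dH/dt = 0: 0.0034·797 - 0.279 = 0.031P*, so P* = 2.43/0.031 = 78.5.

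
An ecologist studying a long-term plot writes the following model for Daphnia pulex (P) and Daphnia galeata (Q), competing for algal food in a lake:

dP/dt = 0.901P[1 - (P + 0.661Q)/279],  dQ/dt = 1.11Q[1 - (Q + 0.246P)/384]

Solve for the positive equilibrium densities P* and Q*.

Setting both brackets to zero gives the nullclines P + 0.661Q = 279 and 0.246P + Q = 384.
Substituting Q = 384 - 0.246P into the first: P(1 - 0.661·0.246) = 279 - 0.661·384.
So P* = 25.2/0.837 = 30.1, and then Q* = 384 - 0.246·30.1 = 377.

P* ≈ 30.1, Q* ≈ 377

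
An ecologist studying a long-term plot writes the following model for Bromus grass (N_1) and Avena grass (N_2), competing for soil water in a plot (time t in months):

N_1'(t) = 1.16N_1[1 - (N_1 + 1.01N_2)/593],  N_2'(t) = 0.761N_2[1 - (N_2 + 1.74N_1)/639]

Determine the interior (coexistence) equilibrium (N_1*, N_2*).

N_1* ≈ 69.2, N_2* ≈ 519

Setting both brackets to zero gives the nullclines N_1 + 1.01N_2 = 593 and 1.74N_1 + N_2 = 639.
Substituting N_2 = 639 - 1.74N_1 into the first: N_1(1 - 1.01·1.74) = 593 - 1.01·639.
So N_1* = -52.4/-0.757 = 69.2, and then N_2* = 639 - 1.74·69.2 = 519.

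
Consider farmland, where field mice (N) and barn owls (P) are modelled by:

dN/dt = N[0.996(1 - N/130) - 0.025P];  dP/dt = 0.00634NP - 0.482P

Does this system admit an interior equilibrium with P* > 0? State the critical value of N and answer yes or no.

The predator equation gives dP/dt > 0 only when N > 0.482/0.00634 = 76.
Without the predator, N → K = 130. Since 130 > 76, the predator can invade and persist.

Threshold N = 76; K > 76, so yes, the predator persists.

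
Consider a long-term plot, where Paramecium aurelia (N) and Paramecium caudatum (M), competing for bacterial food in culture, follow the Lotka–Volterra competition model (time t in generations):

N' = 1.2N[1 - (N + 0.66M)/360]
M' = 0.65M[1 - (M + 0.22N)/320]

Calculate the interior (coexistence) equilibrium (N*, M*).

N* ≈ 174, M* ≈ 282

Setting both brackets to zero gives the nullclines N + 0.66M = 360 and 0.22N + M = 320.
Substituting M = 320 - 0.22N into the first: N(1 - 0.66·0.22) = 360 - 0.66·320.
So N* = 149/0.855 = 174, and then M* = 320 - 0.22·174 = 282.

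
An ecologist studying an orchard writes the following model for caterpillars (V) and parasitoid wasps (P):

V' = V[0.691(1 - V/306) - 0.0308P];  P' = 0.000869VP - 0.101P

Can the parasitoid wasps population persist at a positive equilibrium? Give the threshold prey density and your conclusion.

The predator equation gives dP/dt > 0 only when V > 0.101/0.000869 = 116.
Without the predator, V → K = 306. Since 306 > 116, the predator can invade and persist.

Threshold V = 116; K > 116, so yes, the predator persists.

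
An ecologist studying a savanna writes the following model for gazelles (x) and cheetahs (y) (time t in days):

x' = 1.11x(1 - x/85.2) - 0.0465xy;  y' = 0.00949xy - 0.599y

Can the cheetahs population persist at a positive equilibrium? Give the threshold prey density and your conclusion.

The predator equation gives dy/dt > 0 only when x > 0.599/0.00949 = 63.1.
Without the predator, x → K = 85.2. Since 85.2 > 63.1, the predator can invade and persist.

Threshold x = 63.1; K > 63.1, so yes, the predator persists.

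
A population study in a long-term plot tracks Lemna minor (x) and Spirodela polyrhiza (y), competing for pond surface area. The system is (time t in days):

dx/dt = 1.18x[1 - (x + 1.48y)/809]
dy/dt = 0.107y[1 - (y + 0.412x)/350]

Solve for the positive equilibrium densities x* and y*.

x* ≈ 746, y* ≈ 42.8

Setting both brackets to zero gives the nullclines x + 1.48y = 809 and 0.412x + y = 350.
Substituting y = 350 - 0.412x into the first: x(1 - 1.48·0.412) = 809 - 1.48·350.
So x* = 291/0.39 = 746, and then y* = 350 - 0.412·746 = 42.8.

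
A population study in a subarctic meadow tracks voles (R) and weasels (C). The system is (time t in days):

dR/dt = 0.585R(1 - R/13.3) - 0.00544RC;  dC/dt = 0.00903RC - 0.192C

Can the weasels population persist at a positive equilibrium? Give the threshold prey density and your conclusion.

Threshold R = 21.3; K < 21.3, so no, the predator goes extinct.

The predator equation gives dC/dt > 0 only when R > 0.192/0.00903 = 21.3.
Without the predator, R → K = 13.3. Since 13.3 < 21.3, the predator cannot invade.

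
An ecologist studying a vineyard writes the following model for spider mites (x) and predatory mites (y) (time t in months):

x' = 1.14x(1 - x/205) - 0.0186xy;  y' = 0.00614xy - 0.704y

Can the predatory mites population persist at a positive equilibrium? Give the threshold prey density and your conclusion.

The predator equation gives dy/dt > 0 only when x > 0.704/0.00614 = 115.
Without the predator, x → K = 205. Since 205 > 115, the predator can invade and persist.

Threshold x = 115; K > 115, so yes, the predator persists.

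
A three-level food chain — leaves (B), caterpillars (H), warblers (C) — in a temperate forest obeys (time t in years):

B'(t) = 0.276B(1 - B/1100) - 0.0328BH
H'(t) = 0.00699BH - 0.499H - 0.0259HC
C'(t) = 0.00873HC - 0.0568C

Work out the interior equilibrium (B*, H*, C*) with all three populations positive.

B* ≈ 249, H* ≈ 6.51, C* ≈ 48.1

From dC/dt = 0: 0.00873H* = 0.0568, so H* = 6.51.
From dB/dt = 0: 0.276(1 - B*/1100) = 0.0328·6.51, giving B* = 1100·(1 - 0.773) = 249.
From dH/dt = 0: 0.00699·249 - 0.499 = 0.0259C*, so C* = 1.24/0.0259 = 48.1.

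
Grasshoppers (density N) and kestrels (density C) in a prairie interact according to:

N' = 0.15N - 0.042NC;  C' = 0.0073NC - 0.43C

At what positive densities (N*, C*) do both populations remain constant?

N* ≈ 58.9, C* ≈ 3.57

Set dC/dt = 0 with C > 0: 0.0073N - 0.43 = 0, so N* = 0.43/0.0073 = 58.9.
Set dN/dt = 0 with N > 0: 0.15 - 0.042C = 0, so C* = 0.15/0.042 = 3.57.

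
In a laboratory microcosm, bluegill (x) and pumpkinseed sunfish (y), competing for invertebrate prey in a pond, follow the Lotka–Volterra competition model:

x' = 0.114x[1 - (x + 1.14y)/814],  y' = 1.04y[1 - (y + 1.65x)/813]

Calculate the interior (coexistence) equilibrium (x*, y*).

x* ≈ 128, y* ≈ 602

Setting both brackets to zero gives the nullclines x + 1.14y = 814 and 1.65x + y = 813.
Substituting y = 813 - 1.65x into the first: x(1 - 1.14·1.65) = 814 - 1.14·813.
So x* = -113/-0.881 = 128, and then y* = 813 - 1.65·128 = 602.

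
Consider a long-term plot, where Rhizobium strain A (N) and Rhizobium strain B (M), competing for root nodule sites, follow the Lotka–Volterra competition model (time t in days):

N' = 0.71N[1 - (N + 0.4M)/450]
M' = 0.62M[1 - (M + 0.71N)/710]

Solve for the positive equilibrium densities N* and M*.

N* ≈ 232, M* ≈ 545

Setting both brackets to zero gives the nullclines N + 0.4M = 450 and 0.71N + M = 710.
Substituting M = 710 - 0.71N into the first: N(1 - 0.4·0.71) = 450 - 0.4·710.
So N* = 166/0.716 = 232, and then M* = 710 - 0.71·232 = 545.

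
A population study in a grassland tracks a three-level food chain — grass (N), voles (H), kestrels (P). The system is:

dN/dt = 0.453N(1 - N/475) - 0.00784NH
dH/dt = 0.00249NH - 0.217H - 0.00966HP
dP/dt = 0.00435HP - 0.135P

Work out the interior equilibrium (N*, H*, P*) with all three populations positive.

From dP/dt = 0: 0.00435H* = 0.135, so H* = 31.
From dN/dt = 0: 0.453(1 - N*/475) = 0.00784·31, giving N* = 475·(1 - 0.537) = 220.
From dH/dt = 0: 0.00249·220 - 0.217 = 0.00966P*, so P* = 0.33/0.00966 = 34.2.

N* ≈ 220, H* ≈ 31, P* ≈ 34.2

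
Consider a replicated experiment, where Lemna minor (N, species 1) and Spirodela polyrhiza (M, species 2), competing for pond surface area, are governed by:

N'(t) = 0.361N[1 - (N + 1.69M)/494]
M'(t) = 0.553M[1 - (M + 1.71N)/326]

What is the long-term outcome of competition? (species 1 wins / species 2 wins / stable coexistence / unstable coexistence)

unstable coexistence (outcome depends on initial conditions)

Compare the nullcline intercepts: K1/α12 = 494/1.69 = 292 < K2 = 326; K2/α21 = 326/1.71 = 191 < K1 = 494.
Since both are reversed, neither can invade when rare; the interior point is a saddle.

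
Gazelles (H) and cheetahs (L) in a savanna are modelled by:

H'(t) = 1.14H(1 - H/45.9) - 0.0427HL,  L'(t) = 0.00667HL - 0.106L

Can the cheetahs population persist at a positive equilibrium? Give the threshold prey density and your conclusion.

The predator equation gives dL/dt > 0 only when H > 0.106/0.00667 = 15.9.
Without the predator, H → K = 45.9. Since 45.9 > 15.9, the predator can invade and persist.

Threshold H = 15.9; K > 15.9, so yes, the predator persists.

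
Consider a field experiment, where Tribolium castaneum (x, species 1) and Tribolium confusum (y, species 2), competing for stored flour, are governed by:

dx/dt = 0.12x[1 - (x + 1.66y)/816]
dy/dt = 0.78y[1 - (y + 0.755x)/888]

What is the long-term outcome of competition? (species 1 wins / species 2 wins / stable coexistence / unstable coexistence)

Compare the nullcline intercepts: K1/α12 = 816/1.66 = 492 < K2 = 888; K2/α21 = 888/0.755 = 1180 > K1 = 816.
Since the inequalities point opposite ways, species 2 can invade but species 1 cannot.

species 2 excludes species 1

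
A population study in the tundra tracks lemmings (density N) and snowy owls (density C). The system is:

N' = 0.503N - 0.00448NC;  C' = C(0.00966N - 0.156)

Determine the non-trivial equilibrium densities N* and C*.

Set dC/dt = 0 with C > 0: 0.00966N - 0.156 = 0, so N* = 0.156/0.00966 = 16.1.
Set dN/dt = 0 with N > 0: 0.503 - 0.00448C = 0, so C* = 0.503/0.00448 = 112.

N* ≈ 16.1, C* ≈ 112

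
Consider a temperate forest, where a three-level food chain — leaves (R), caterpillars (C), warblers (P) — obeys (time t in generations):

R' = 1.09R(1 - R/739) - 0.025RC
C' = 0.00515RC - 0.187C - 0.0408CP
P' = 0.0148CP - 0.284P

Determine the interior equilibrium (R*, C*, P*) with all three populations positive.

From dP/dt = 0: 0.0148C* = 0.284, so C* = 19.2.
From dR/dt = 0: 1.09(1 - R*/739) = 0.025·19.2, giving R* = 739·(1 - 0.44) = 414.
From dC/dt = 0: 0.00515·414 - 0.187 = 0.0408P*, so P* = 1.94/0.0408 = 47.6.

R* ≈ 414, C* ≈ 19.2, P* ≈ 47.6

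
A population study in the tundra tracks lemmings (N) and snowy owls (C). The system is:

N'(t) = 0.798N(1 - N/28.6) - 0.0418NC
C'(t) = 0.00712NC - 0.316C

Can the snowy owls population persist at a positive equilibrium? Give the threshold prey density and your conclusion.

The predator equation gives dC/dt > 0 only when N > 0.316/0.00712 = 44.4.
Without the predator, N → K = 28.6. Since 28.6 < 44.4, the predator cannot invade.

Threshold N = 44.4; K < 44.4, so no, the predator goes extinct.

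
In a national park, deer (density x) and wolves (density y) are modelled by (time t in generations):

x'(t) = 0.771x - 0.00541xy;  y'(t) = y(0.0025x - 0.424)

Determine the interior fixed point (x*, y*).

Set dy/dt = 0 with y > 0: 0.0025x - 0.424 = 0, so x* = 0.424/0.0025 = 170.
Set dx/dt = 0 with x > 0: 0.771 - 0.00541y = 0, so y* = 0.771/0.00541 = 143.

x* ≈ 170, y* ≈ 143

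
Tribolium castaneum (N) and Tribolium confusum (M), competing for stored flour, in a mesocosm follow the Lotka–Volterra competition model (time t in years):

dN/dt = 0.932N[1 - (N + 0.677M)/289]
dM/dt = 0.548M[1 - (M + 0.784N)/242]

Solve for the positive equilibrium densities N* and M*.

Setting both brackets to zero gives the nullclines N + 0.677M = 289 and 0.784N + M = 242.
Substituting M = 242 - 0.784N into the first: N(1 - 0.677·0.784) = 289 - 0.677·242.
So N* = 125/0.469 = 267, and then M* = 242 - 0.784·267 = 32.9.

N* ≈ 267, M* ≈ 32.9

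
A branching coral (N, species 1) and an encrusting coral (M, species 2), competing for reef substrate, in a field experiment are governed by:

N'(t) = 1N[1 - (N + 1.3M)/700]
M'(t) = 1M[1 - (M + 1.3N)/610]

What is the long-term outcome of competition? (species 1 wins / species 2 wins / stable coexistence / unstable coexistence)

Compare the nullcline intercepts: K1/α12 = 700/1.3 = 538 < K2 = 610; K2/α21 = 610/1.3 = 469 < K1 = 700.
Since both are reversed, neither can invade when rare; the interior point is a saddle.

unstable coexistence (outcome depends on initial conditions)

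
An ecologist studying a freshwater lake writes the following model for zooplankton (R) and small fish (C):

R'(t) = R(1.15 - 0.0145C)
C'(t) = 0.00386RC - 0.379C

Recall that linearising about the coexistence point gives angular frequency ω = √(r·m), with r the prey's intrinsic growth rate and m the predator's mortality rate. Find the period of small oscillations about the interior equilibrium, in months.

T ≈ 9.52 months

Here r = 1.15 and m = 0.379, so r·m = 0.436.
ω = √0.436 = 0.66 per month, hence T = 2π/ω ≈ 9.52 months.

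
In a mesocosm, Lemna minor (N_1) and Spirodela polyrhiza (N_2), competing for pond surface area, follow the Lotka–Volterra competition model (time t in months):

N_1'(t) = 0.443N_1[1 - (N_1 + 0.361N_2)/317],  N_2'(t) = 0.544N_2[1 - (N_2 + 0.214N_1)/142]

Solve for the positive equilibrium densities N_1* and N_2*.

Setting both brackets to zero gives the nullclines N_1 + 0.361N_2 = 317 and 0.214N_1 + N_2 = 142.
Substituting N_2 = 142 - 0.214N_1 into the first: N_1(1 - 0.361·0.214) = 317 - 0.361·142.
So N_1* = 266/0.923 = 288, and then N_2* = 142 - 0.214·288 = 80.4.

N_1* ≈ 288, N_2* ≈ 80.4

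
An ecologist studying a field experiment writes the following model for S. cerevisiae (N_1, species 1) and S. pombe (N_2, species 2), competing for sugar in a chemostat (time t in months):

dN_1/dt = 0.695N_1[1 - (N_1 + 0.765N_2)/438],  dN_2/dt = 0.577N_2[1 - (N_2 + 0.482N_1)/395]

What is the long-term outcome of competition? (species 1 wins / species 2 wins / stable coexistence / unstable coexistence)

stable coexistence

Compare the nullcline intercepts: K1/α12 = 438/0.765 = 573 > K2 = 395; K2/α21 = 395/0.482 = 820 > K1 = 438.
Since both inequalities hold, each species can invade when rare, so the interior equilibrium is stable.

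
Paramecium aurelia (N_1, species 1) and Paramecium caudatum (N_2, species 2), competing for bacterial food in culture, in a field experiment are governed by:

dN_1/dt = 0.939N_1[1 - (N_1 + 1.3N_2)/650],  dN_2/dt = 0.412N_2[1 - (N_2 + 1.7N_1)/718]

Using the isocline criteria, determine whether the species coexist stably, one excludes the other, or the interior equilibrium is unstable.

Compare the nullcline intercepts: K1/α12 = 650/1.3 = 500 < K2 = 718; K2/α21 = 718/1.7 = 422 < K1 = 650.
Since both are reversed, neither can invade when rare; the interior point is a saddle.

unstable coexistence (outcome depends on initial conditions)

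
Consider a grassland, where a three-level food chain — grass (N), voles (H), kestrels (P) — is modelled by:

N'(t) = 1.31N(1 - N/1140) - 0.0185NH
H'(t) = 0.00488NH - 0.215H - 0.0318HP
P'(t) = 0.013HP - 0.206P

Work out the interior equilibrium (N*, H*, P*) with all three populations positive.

From dP/dt = 0: 0.013H* = 0.206, so H* = 15.8.
From dN/dt = 0: 1.31(1 - N*/1140) = 0.0185·15.8, giving N* = 1140·(1 - 0.224) = 885.
From dH/dt = 0: 0.00488·885 - 0.215 = 0.0318P*, so P* = 4.1/0.0318 = 129.

N* ≈ 885, H* ≈ 15.8, P* ≈ 129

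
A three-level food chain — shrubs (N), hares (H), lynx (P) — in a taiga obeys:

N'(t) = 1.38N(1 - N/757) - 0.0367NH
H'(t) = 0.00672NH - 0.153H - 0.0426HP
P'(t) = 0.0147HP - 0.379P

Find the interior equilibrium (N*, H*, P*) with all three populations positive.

From dP/dt = 0: 0.0147H* = 0.379, so H* = 25.8.
From dN/dt = 0: 1.38(1 - N*/757) = 0.0367·25.8, giving N* = 757·(1 - 0.686) = 238.
From dH/dt = 0: 0.00672·238 - 0.153 = 0.0426P*, so P* = 1.45/0.0426 = 33.9.

N* ≈ 238, H* ≈ 25.8, P* ≈ 33.9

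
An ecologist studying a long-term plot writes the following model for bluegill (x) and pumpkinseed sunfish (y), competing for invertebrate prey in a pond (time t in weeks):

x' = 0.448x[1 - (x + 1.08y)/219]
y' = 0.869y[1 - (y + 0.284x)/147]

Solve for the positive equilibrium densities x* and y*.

Setting both brackets to zero gives the nullclines x + 1.08y = 219 and 0.284x + y = 147.
Substituting y = 147 - 0.284x into the first: x(1 - 1.08·0.284) = 219 - 1.08·147.
So x* = 60.2/0.693 = 86.9, and then y* = 147 - 0.284·86.9 = 122.

x* ≈ 86.9, y* ≈ 122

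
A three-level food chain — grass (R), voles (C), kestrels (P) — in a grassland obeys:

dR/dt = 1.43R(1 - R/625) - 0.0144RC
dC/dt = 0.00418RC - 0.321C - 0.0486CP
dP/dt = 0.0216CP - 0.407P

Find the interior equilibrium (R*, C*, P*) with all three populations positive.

R* ≈ 506, C* ≈ 18.8, P* ≈ 37

From dP/dt = 0: 0.0216C* = 0.407, so C* = 18.8.
From dR/dt = 0: 1.43(1 - R*/625) = 0.0144·18.8, giving R* = 625·(1 - 0.19) = 506.
From dC/dt = 0: 0.00418·506 - 0.321 = 0.0486P*, so P* = 1.8/0.0486 = 37.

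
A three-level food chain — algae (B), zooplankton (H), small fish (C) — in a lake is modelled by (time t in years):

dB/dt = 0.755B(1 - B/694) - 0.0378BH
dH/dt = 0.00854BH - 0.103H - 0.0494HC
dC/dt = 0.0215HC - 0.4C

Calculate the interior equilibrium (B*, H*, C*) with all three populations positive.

B* ≈ 47.6, H* ≈ 18.6, C* ≈ 6.14

From dC/dt = 0: 0.0215H* = 0.4, so H* = 18.6.
From dB/dt = 0: 0.755(1 - B*/694) = 0.0378·18.6, giving B* = 694·(1 - 0.931) = 47.6.
From dH/dt = 0: 0.00854·47.6 - 0.103 = 0.0494C*, so C* = 0.303/0.0494 = 6.14.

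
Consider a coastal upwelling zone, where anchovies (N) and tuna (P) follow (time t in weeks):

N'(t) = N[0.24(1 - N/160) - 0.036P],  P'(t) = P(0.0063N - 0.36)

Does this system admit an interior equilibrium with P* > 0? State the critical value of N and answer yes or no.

Threshold N = 57.1; K > 57.1, so yes, the predator persists.

The predator equation gives dP/dt > 0 only when N > 0.36/0.0063 = 57.1.
Without the predator, N → K = 160. Since 160 > 57.1, the predator can invade and persist.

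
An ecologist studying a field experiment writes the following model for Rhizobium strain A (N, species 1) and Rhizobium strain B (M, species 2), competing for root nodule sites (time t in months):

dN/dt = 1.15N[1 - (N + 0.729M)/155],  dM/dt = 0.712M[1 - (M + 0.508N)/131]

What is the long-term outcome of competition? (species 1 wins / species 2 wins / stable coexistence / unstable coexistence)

Compare the nullcline intercepts: K1/α12 = 155/0.729 = 213 > K2 = 131; K2/α21 = 131/0.508 = 258 > K1 = 155.
Since both inequalities hold, each species can invade when rare, so the interior equilibrium is stable.

stable coexistence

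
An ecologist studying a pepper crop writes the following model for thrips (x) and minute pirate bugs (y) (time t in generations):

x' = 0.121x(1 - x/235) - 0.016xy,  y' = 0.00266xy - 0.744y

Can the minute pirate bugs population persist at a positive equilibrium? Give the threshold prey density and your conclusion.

Threshold x = 280; K < 280, so no, the predator goes extinct.

The predator equation gives dy/dt > 0 only when x > 0.744/0.00266 = 280.
Without the predator, x → K = 235. Since 235 < 280, the predator cannot invade.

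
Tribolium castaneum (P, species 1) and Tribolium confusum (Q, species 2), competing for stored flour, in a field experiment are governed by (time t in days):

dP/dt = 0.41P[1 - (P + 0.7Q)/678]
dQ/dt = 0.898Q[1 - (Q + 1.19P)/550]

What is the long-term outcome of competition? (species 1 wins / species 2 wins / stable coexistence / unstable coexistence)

species 1 excludes species 2

Compare the nullcline intercepts: K1/α12 = 678/0.7 = 969 > K2 = 550; K2/α21 = 550/1.19 = 462 < K1 = 678.
Since the inequalities point opposite ways, species 1 can invade but species 2 cannot.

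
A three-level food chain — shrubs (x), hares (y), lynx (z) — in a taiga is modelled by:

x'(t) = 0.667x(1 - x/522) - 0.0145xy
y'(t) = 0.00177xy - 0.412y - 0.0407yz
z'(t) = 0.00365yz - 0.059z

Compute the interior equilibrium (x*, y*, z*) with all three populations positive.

From dz/dt = 0: 0.00365y* = 0.059, so y* = 16.2.
From dx/dt = 0: 0.667(1 - x*/522) = 0.0145·16.2, giving x* = 522·(1 - 0.351) = 339.
From dy/dt = 0: 0.00177·339 - 0.412 = 0.0407z*, so z* = 0.187/0.0407 = 4.6.

x* ≈ 339, y* ≈ 16.2, z* ≈ 4.6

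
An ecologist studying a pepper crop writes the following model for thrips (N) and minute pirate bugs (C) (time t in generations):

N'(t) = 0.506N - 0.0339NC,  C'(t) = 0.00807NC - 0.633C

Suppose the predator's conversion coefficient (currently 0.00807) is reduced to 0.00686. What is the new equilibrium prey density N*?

N* ≈ 92.3

At the interior fixed point, setting dC/dt = 0 with C > 0 fixes N* = (predator death rate)/(NC coefficient) — independent of the other coefficients.
With the change, N* = 0.633/0.00686 = 92.3; it rises from 78.4.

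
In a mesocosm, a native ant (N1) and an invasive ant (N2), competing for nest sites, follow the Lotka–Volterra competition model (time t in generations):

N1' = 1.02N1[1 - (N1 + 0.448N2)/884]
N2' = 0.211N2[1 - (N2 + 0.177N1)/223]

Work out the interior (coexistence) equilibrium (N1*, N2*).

Setting both brackets to zero gives the nullclines N1 + 0.448N2 = 884 and 0.177N1 + N2 = 223.
Substituting N2 = 223 - 0.177N1 into the first: N1(1 - 0.448·0.177) = 884 - 0.448·223.
So N1* = 784/0.921 = 852, and then N2* = 223 - 0.177·852 = 72.3.

N1* ≈ 852, N2* ≈ 72.3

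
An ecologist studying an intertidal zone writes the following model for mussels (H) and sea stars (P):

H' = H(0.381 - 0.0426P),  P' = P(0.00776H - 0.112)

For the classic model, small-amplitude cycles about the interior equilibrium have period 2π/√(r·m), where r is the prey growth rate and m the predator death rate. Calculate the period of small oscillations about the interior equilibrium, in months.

T ≈ 30.4 months

Here r = 0.381 and m = 0.112, so r·m = 0.0427.
ω = √0.0427 = 0.207 per month, hence T = 2π/ω ≈ 30.4 months.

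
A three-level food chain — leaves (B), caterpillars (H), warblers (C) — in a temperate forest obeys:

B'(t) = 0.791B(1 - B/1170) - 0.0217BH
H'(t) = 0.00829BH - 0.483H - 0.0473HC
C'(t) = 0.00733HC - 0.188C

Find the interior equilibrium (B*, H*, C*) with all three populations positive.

From dC/dt = 0: 0.00733H* = 0.188, so H* = 25.6.
From dB/dt = 0: 0.791(1 - B*/1170) = 0.0217·25.6, giving B* = 1170·(1 - 0.704) = 347.
From dH/dt = 0: 0.00829·347 - 0.483 = 0.0473C*, so C* = 2.39/0.0473 = 50.6.

B* ≈ 347, H* ≈ 25.6, C* ≈ 50.6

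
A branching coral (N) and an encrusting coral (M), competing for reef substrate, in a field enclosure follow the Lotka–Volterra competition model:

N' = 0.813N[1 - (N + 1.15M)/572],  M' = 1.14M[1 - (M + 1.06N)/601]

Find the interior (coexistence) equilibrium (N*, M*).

N* ≈ 544, M* ≈ 24.3

Setting both brackets to zero gives the nullclines N + 1.15M = 572 and 1.06N + M = 601.
Substituting M = 601 - 1.06N into the first: N(1 - 1.15·1.06) = 572 - 1.15·601.
So N* = -119/-0.219 = 544, and then M* = 601 - 1.06·544 = 24.3.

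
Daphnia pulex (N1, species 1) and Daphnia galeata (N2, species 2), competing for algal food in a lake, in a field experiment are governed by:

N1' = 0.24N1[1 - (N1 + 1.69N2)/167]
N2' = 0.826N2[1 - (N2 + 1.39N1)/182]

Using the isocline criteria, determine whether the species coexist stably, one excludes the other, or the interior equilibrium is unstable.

Compare the nullcline intercepts: K1/α12 = 167/1.69 = 98.8 < K2 = 182; K2/α21 = 182/1.39 = 131 < K1 = 167.
Since both are reversed, neither can invade when rare; the interior point is a saddle.

unstable coexistence (outcome depends on initial conditions)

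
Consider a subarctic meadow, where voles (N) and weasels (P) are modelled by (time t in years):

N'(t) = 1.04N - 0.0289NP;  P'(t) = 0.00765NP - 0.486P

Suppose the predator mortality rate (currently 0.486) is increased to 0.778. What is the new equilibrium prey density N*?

At the interior fixed point, setting dP/dt = 0 with P > 0 fixes N* = (predator death rate)/(NP coefficient) — independent of the other coefficients.
With the change, N* = 0.778/0.00765 = 102; it rises from 63.5.

N* ≈ 102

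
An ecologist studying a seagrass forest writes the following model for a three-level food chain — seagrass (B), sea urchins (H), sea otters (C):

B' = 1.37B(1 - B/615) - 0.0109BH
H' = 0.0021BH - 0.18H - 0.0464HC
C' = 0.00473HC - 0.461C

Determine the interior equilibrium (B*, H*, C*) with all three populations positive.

From dC/dt = 0: 0.00473H* = 0.461, so H* = 97.5.
From dB/dt = 0: 1.37(1 - B*/615) = 0.0109·97.5, giving B* = 615·(1 - 0.775) = 138.
From dH/dt = 0: 0.0021·138 - 0.18 = 0.0464C*, so C* = 0.11/0.0464 = 2.37.

B* ≈ 138, H* ≈ 97.5, C* ≈ 2.37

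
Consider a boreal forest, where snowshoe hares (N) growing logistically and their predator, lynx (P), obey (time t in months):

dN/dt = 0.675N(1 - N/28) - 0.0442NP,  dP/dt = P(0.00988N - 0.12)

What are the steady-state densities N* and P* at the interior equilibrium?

From dP/dt = 0 with P > 0: 0.00988N* = 0.12, so N* = 12.1.
Substitute into dN/dt = 0: 0.675(1 - 12.1/28) = 0.0442P*.
The bracket is 0.566, giving P* = 0.382/0.0442 = 8.65.

N* ≈ 12.1, P* ≈ 8.65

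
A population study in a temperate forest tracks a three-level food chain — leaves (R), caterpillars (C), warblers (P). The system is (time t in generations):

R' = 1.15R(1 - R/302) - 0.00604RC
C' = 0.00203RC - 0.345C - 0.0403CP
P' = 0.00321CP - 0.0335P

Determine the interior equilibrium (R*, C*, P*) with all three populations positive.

From dP/dt = 0: 0.00321C* = 0.0335, so C* = 10.4.
From dR/dt = 0: 1.15(1 - R*/302) = 0.00604·10.4, giving R* = 302·(1 - 0.0548) = 285.
From dC/dt = 0: 0.00203·285 - 0.345 = 0.0403P*, so P* = 0.234/0.0403 = 5.82.

R* ≈ 285, C* ≈ 10.4, P* ≈ 5.82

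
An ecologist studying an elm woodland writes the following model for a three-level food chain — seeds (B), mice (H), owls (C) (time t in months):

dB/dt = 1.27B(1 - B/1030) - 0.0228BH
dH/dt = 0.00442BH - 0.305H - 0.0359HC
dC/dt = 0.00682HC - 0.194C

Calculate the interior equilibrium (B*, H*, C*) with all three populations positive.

From dC/dt = 0: 0.00682H* = 0.194, so H* = 28.4.
From dB/dt = 0: 1.27(1 - B*/1030) = 0.0228·28.4, giving B* = 1030·(1 - 0.511) = 504.
From dH/dt = 0: 0.00442·504 - 0.305 = 0.0359C*, so C* = 1.92/0.0359 = 53.6.

B* ≈ 504, H* ≈ 28.4, C* ≈ 53.6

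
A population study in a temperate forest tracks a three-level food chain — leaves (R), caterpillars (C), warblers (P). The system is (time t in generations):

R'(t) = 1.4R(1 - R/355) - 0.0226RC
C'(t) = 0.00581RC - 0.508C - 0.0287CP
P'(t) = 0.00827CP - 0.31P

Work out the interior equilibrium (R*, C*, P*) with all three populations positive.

R* ≈ 140, C* ≈ 37.5, P* ≈ 10.7

From dP/dt = 0: 0.00827C* = 0.31, so C* = 37.5.
From dR/dt = 0: 1.4(1 - R*/355) = 0.0226·37.5, giving R* = 355·(1 - 0.605) = 140.
From dC/dt = 0: 0.00581·140 - 0.508 = 0.0287P*, so P* = 0.306/0.0287 = 10.7.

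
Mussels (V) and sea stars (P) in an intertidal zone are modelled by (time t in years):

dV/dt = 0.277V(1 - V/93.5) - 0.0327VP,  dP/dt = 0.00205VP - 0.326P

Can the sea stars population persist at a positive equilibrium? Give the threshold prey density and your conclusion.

The predator equation gives dP/dt > 0 only when V > 0.326/0.00205 = 159.
Without the predator, V → K = 93.5. Since 93.5 < 159, the predator cannot invade.

Threshold V = 159; K < 159, so no, the predator goes extinct.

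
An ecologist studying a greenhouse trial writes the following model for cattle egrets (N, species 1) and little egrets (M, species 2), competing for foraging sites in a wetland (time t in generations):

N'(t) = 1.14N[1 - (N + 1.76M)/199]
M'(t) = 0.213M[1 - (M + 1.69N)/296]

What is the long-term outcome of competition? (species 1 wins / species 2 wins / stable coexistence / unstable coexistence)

unstable coexistence (outcome depends on initial conditions)

Compare the nullcline intercepts: K1/α12 = 199/1.76 = 113 < K2 = 296; K2/α21 = 296/1.69 = 175 < K1 = 199.
Since both are reversed, neither can invade when rare; the interior point is a saddle.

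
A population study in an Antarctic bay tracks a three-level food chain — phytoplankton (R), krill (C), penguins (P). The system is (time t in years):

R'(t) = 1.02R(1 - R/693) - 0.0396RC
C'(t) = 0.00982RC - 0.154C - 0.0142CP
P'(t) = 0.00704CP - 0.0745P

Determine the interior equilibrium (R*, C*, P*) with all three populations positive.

From dP/dt = 0: 0.00704C* = 0.0745, so C* = 10.6.
From dR/dt = 0: 1.02(1 - R*/693) = 0.0396·10.6, giving R* = 693·(1 - 0.411) = 408.
From dC/dt = 0: 0.00982·408 - 0.154 = 0.0142P*, so P* = 3.86/0.0142 = 272.

R* ≈ 408, C* ≈ 10.6, P* ≈ 272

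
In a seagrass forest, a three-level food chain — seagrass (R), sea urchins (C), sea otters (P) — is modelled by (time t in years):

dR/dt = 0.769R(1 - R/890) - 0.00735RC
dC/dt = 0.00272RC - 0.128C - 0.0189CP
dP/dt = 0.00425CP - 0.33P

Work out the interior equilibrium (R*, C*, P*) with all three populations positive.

R* ≈ 229, C* ≈ 77.6, P* ≈ 26.3

From dP/dt = 0: 0.00425C* = 0.33, so C* = 77.6.
From dR/dt = 0: 0.769(1 - R*/890) = 0.00735·77.6, giving R* = 890·(1 - 0.742) = 229.
From dC/dt = 0: 0.00272·229 - 0.128 = 0.0189P*, so P* = 0.496/0.0189 = 26.3.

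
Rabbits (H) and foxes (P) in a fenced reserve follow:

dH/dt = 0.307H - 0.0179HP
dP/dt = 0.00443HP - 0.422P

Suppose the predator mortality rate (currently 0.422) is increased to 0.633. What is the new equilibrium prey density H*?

H* ≈ 143

At the interior fixed point, setting dP/dt = 0 with P > 0 fixes H* = (predator death rate)/(HP coefficient) — independent of the other coefficients.
With the change, H* = 0.633/0.00443 = 143; it rises from 95.3.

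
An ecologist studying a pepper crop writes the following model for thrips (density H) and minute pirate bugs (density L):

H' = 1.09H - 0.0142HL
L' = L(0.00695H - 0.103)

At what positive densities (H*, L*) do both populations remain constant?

Set dL/dt = 0 with L > 0: 0.00695H - 0.103 = 0, so H* = 0.103/0.00695 = 14.8.
Set dH/dt = 0 with H > 0: 1.09 - 0.0142L = 0, so L* = 1.09/0.0142 = 76.8.

H* ≈ 14.8, L* ≈ 76.8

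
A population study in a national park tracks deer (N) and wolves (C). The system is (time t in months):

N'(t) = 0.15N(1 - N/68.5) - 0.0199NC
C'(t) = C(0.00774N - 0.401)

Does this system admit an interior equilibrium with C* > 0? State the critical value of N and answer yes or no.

The predator equation gives dC/dt > 0 only when N > 0.401/0.00774 = 51.8.
Without the predator, N → K = 68.5. Since 68.5 > 51.8, the predator can invade and persist.

Threshold N = 51.8; K > 51.8, so yes, the predator persists.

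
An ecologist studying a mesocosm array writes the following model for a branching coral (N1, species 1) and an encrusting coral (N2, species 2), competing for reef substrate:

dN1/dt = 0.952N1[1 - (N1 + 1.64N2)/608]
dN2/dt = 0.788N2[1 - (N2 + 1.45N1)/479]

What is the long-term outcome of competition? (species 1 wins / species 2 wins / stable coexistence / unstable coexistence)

Compare the nullcline intercepts: K1/α12 = 608/1.64 = 371 < K2 = 479; K2/α21 = 479/1.45 = 330 < K1 = 608.
Since both are reversed, neither can invade when rare; the interior point is a saddle.

unstable coexistence (outcome depends on initial conditions)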